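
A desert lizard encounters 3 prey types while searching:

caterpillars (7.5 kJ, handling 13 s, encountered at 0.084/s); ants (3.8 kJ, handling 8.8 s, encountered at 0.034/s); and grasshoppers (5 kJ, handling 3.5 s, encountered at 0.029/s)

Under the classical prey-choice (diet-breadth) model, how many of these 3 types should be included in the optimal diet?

E/h in descending order: grasshoppers 1.43, caterpillars 0.577, ants 0.432 kJ/s. The optimal diet is the largest prefix of this list for which every included type satisfies E_i/h_i > R on the types above it.
Rate on top 1: 0.1316. caterpillars: 0.577 > 0.1316 → include.
Rate on top 2: 0.3533. ants: 0.432 > 0.3533 → include.
Optimal diet: grasshoppers, caterpillars, ants — 3 of 3 types.

3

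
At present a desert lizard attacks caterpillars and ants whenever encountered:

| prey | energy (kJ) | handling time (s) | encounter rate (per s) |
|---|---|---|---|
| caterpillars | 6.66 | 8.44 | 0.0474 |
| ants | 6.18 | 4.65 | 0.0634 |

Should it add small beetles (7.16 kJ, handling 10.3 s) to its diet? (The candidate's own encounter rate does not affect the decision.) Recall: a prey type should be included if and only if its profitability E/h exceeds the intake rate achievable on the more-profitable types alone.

Intake rate on the current diet: R = (0.0474×6.66 + 0.0634×6.18) / (1 + 0.0474×8.44 + 0.0634×4.65) = 0.7075/1.695 = 0.4174 kJ/s.
Profitability of small beetles: 7.16/10.3 = 0.6951 kJ/s.
0.6951 > 0.4174, so adding small beetles raises the average — include it.

Yes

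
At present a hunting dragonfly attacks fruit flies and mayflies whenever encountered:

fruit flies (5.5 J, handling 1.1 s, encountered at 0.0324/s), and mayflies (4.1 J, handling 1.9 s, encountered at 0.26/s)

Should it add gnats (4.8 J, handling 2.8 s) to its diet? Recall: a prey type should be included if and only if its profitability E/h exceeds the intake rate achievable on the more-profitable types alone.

On fruit flies and mayflies alone, R = ΣλE/(1+Σλh) = 1.244/1.53 = 0.8134 J/s.
Profitability of gnats: 4.8/2.8 = 1.714 J/s.
1.714 > 0.8134, so adding gnats raises the average — include it.

Yes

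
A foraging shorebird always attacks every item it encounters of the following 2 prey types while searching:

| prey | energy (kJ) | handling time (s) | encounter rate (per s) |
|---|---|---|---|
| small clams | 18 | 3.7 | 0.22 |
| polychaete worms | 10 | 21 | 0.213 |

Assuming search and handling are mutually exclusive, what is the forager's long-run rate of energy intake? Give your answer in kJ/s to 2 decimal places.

0.97 kJ/s

R = Σλ_iE_i / (1 + Σλ_ih_i)
Numerator: 0.22×18 + 0.213×10 = 6.09
Denominator: 1 + 0.22×3.7 + 0.213×21 = 6.287
R = 6.09/6.287 = 0.9687 kJ/s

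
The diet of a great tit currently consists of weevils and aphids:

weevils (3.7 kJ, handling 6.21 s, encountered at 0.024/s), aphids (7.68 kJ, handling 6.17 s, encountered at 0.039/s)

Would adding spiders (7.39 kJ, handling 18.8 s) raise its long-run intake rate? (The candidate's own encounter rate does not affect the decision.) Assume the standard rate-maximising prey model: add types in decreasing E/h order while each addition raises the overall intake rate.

Intake rate on the current diet: R = (0.024×3.7 + 0.039×7.68) / (1 + 0.024×6.21 + 0.039×6.17) = 0.3883/1.39 = 0.2794 kJ/s.
spiders: E/h = 7.39/18.8 = 0.3931 kJ/s.
0.3931 > 0.2794, so adding spiders raises the average — include it.

Yes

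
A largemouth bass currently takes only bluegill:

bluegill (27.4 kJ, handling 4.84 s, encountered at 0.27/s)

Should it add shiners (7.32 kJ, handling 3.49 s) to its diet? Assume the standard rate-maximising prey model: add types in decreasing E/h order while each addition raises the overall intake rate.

On bluegill alone, R = ΣλE/(1+Σλh) = 7.398/2.307 = 3.207 kJ/s.
shiners: E/h = 7.32/3.49 = 2.097 kJ/s.
Since 2.097 < R, time spent handling shiners is better spent searching.

No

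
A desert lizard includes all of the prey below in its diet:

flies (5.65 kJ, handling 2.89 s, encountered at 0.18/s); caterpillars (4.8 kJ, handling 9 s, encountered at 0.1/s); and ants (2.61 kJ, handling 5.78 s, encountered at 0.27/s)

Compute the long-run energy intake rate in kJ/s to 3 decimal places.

R = (0.18×5.65 + 0.1×4.8 + 0.27×2.61) / (1 + 0.18×2.89 + 0.1×9 + 0.27×5.78) = 2.202/3.981 = 0.5531 kJ/s.

0.553 kJ/s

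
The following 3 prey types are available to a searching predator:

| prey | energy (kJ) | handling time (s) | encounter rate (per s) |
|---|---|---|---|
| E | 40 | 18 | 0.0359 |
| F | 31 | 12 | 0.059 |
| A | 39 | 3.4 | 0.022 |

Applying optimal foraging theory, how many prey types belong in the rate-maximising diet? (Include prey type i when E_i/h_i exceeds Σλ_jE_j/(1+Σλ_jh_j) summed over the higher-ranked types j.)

3

Rank by E/h (kJ/s): A 11.5, F 2.58, E 2.22. Include each in turn until the next type's E/h falls below the running intake rate.
Rate on top 1: 0.7983. F: 2.58 > 0.7983 → include.
Rate on top 2: 1.507. E: 2.22 > 1.507 → include.
Optimal diet: A, F, E — 3 of 3 types.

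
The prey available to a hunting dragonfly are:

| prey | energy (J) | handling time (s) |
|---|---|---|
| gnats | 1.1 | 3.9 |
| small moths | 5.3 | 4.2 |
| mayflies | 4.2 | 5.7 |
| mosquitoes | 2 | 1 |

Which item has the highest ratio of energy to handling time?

In descending order of E/h:
mosquitoes: 2/1 = 2 J/s
small moths: 5.3/4.2 = 1.26 J/s
mayflies: 4.2/5.7 = 0.737 J/s
gnats: 1.1/3.9 = 0.282 J/s

mosquitoes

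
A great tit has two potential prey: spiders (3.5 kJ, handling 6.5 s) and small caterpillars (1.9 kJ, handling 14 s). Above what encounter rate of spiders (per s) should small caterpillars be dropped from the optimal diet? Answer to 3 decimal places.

Drop small caterpillars once their profitability E₂/h₂ falls below the rate achievable on spiders alone: E₂/h₂ = λE₁/(1 + λh₁).
Solve for λ: λE₁h₂ = E₂(1 + λh₁) → λ(E₁h₂ − E₂h₁) = E₂ → λ = E₂/(E₁h₂ − E₂h₁).
λ = 1.9/(3.5×14 − 1.9×6.5) = 1.9/36.65 = 0.05184 per s.

0.052 per s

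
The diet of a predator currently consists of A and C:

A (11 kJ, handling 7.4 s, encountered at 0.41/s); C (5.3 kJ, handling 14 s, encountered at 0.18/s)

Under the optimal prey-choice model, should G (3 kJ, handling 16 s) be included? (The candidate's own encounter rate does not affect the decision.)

Current rate: (0.41×11 + 0.18×5.3)/(1 + 0.41×7.4 + 0.18×14) = 0.8337 kJ/s.
Profitability of G: 3/16 = 0.1875 kJ/s.
Since 0.1875 < R, time spent handling G is better spent searching.

No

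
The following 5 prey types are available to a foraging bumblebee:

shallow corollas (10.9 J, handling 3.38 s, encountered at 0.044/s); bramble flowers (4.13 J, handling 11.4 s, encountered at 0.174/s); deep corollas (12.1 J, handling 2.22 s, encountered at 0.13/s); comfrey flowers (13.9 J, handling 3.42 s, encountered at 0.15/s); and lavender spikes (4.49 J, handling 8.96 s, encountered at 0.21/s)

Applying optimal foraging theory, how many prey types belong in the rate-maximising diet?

Rank by E/h (J/s): deep corollas 5.45, comfrey flowers 4.06, shallow corollas 3.22, lavender spikes 0.501, bramble flowers 0.362. Include each in turn until the next type's E/h falls below the running intake rate.
Rate on top 1: 1.221. comfrey flowers: 4.06 > 1.221 → include.
Rate on top 2: 2.03. shallow corollas: 3.22 > 2.03 → include.
Rate on top 3: 2.121. lavender spikes: 0.501 < 2.121 → exclude; stop.
Optimal diet: deep corollas, comfrey flowers, shallow corollas — 3 of 5 types.

3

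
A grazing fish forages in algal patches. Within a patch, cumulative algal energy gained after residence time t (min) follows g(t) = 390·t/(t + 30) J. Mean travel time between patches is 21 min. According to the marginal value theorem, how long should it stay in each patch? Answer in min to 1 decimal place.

By the marginal value theorem, leave when the instantaneous gain rate g'(t) equals the habitat-wide average g(t)/(T + t).
g'(t) = 390·30/(t + 30)². Setting 390·30/(t+30)² = 390t/[(t+30)(21+t)] gives 30(21+t) = t(t+30), so t² = 30×21 = 630.
t* = √630 = 25.1 min.

25.1 min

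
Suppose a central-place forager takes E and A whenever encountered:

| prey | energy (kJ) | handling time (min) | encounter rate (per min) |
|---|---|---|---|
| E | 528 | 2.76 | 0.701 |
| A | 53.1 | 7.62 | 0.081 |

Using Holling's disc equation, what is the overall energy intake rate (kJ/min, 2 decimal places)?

105.41 kJ/min

R = (0.701×528 + 0.081×53.1) / (1 + 0.701×2.76 + 0.081×7.62) = 374.4/3.552 = 105.4 kJ/min.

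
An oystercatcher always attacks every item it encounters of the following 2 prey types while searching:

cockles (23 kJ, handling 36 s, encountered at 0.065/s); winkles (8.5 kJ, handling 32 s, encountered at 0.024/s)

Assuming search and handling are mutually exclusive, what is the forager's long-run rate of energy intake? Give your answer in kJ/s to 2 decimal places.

Energy encountered per unit search time: 0.065×23 + 0.024×8.5 = 1.699 kJ/s.
Handling time per unit search time: 0.065×36 + 0.024×32 = 3.108.
Rate = 1.699/(1 + 3.108) = 0.4136 kJ/s.

0.41 kJ/s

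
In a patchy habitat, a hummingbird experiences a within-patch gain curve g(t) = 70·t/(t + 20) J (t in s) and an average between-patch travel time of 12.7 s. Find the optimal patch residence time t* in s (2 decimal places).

By the marginal value theorem, leave when the instantaneous gain rate g'(t) equals the habitat-wide average g(t)/(T + t).
g'(t) = 70·20/(t + 20)². Setting 70·20/(t+20)² = 70t/[(t+20)(12.7+t)] gives 20(12.7+t) = t(t+20), so t² = 20×12.7 = 254.
t* = √254 = 15.94 s.

15.94 s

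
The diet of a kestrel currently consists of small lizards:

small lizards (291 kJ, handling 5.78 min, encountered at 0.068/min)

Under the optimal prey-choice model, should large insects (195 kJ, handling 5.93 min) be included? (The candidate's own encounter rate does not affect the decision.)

Current rate: (0.068×291)/(1 + 0.068×5.78) = 14.2 kJ/min.
large insects: E/h = 195/5.93 = 32.88 kJ/min.
Since 32.88 > R, including large insects increases the long-run rate.

Yes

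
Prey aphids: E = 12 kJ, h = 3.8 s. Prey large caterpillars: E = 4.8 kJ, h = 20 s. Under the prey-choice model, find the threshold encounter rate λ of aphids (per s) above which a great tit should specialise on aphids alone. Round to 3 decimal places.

At the threshold, the rate on aphids alone equals the profitability of large caterpillars: λ·12/(1 + λ·3.8) = 4.8/20 = 0.24.
Rearranging, λ(12 − 0.24×3.8) = 0.24, so λ = 0.24/11.09 = 0.02165 per s.

0.022 per s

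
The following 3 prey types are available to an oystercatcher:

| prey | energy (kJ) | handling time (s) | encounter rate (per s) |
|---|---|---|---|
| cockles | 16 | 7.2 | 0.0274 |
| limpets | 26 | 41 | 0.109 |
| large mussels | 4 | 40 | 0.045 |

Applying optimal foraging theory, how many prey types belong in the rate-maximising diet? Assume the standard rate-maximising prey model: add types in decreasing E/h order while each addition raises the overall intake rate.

E/h in descending order: cockles 2.22, limpets 0.634, large mussels 0.1 kJ/s. The optimal diet is the largest prefix of this list for which every included type satisfies E_i/h_i > R on the types above it.
Rate on top 1: 0.3662. limpets: 0.634 > 0.3662 → include.
Rate on top 2: 0.5775. large mussels: 0.1 < 0.5775 → exclude; stop.
Optimal diet: cockles, limpets — 2 of 3 types.

2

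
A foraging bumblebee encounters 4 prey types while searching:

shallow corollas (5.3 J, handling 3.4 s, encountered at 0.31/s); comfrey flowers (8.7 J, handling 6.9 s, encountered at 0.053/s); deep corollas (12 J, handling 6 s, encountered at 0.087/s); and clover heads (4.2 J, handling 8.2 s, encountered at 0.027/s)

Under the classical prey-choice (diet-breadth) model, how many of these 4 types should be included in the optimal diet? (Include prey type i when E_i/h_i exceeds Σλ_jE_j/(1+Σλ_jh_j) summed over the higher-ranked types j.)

E/h in descending order: deep corollas 2, shallow corollas 1.56, comfrey flowers 1.26, clover heads 0.512 J/s. The optimal diet is the largest prefix of this list for which every included type satisfies E_i/h_i > R on the types above it.
Rate on top 1: 0.6859. shallow corollas: 1.56 > 0.6859 → include.
Rate on top 2: 1.043. comfrey flowers: 1.26 > 1.043 → include.
Rate on top 3: 1.07. clover heads: 0.512 < 1.07 → exclude; stop.
Optimal diet: deep corollas, shallow corollas, comfrey flowers — 3 of 4 types.

3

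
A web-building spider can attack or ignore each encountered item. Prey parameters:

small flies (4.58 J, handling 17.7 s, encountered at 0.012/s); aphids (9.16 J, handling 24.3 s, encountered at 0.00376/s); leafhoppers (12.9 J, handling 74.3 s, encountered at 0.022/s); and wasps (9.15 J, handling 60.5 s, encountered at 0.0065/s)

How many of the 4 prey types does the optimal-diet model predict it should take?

4

Profitabilities (E/h, J/s): aphids 0.377, small flies 0.259, leafhoppers 0.174, wasps 0.151. Add prey in this order while the next type's profitability exceeds the intake rate on those already taken.
Rate on top 1: 0.03156. small flies: 0.259 > 0.03156 → include.
Rate on top 2: 0.06857. leafhoppers: 0.174 > 0.06857 → include.
Rate on top 3: 0.127. wasps: 0.151 > 0.127 → include.
Optimal diet: aphids, small flies, leafhoppers, wasps — 4 of 4 types.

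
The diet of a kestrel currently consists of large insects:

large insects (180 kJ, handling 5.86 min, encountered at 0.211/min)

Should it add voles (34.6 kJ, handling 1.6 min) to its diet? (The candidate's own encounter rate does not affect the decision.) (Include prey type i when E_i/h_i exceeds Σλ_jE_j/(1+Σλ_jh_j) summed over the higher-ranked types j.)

Yes

Intake rate on the current diet: R = (0.211×180) / (1 + 0.211×5.86) = 37.98/2.236 = 16.98 kJ/min.
voles: E/h = 34.6/1.6 = 21.62 kJ/min.
21.62 > 16.98, so adding voles raises the average — include it.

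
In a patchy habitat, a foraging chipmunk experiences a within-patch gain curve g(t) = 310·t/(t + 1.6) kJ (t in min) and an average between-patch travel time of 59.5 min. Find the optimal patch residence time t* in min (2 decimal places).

9.76 min

Optimal t* satisfies g'(t*) = g(t*)/(T + t*).
g'(t) = 310·1.6/(t + 1.6)². Setting 310·1.6/(t+1.6)² = 310t/[(t+1.6)(59.5+t)] gives 1.6(59.5+t) = t(t+1.6), so t² = 1.6×59.5 = 95.2.
t* = √95.2 = 9.757 min.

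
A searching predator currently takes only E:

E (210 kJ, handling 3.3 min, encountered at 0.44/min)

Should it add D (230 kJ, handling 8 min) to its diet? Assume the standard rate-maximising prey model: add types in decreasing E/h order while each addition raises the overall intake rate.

No

Intake rate on the current diet: R = (0.44×210) / (1 + 0.44×3.3) = 92.4/2.452 = 37.68 kJ/min.
Profitability of D: 230/8 = 28.75 kJ/min.
28.75 < 37.68, so adding D would lower the average — exclude it.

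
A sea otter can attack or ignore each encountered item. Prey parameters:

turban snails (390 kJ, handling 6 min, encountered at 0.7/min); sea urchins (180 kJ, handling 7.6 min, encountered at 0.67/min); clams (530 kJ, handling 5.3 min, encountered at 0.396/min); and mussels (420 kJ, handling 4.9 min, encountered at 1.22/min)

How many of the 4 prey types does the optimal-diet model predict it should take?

2

Profitabilities (E/h, kJ/min): clams 100, mussels 85.7, turban snails 65, sea urchins 23.7. Add prey in this order while the next type's profitability exceeds the intake rate on those already taken.
Rate on top 1: 67.73. mussels: 85.7 > 67.73 → include.
Rate on top 2: 79.57. turban snails: 65 < 79.57 → exclude; stop.
Optimal diet: clams, mussels — 2 of 4 types.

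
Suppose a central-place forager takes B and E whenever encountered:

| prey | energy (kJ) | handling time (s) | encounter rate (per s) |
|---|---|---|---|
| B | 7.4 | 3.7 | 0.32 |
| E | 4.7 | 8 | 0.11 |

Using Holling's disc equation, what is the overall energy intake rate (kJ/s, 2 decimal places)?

0.94 kJ/s

Energy encountered per unit search time: 0.32×7.4 + 0.11×4.7 = 2.885 kJ/s.
Handling time per unit search time: 0.32×3.7 + 0.11×8 = 2.064.
Rate = 2.885/(1 + 2.064) = 0.9416 kJ/s.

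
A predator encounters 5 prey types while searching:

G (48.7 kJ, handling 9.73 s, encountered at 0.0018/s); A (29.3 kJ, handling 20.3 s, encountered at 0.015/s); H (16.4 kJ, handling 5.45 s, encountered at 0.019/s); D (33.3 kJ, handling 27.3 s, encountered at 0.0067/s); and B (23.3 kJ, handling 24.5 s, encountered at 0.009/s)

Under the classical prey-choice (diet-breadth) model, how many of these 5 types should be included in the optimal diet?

5

Profitabilities (E/h, kJ/s): G 5.01, H 3.01, A 1.44, D 1.22, B 0.951. Add prey in this order while the next type's profitability exceeds the intake rate on those already taken.
Rate on top 1: 0.08615. H: 3.01 > 0.08615 → include.
Rate on top 2: 0.3561. A: 1.44 > 0.3561 → include.
Rate on top 3: 0.5884. D: 1.22 > 0.5884 → include.
Rate on top 4: 0.6602. B: 0.951 > 0.6602 → include.
Optimal diet: G, H, A, D, B — 5 of 5 types.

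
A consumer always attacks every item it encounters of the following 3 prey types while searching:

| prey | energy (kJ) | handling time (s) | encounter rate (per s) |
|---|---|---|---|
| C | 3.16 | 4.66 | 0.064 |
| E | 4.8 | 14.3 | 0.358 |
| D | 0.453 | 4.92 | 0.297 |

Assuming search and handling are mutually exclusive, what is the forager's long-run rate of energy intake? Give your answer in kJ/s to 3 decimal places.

0.261 kJ/s

R = Σλ_iE_i / (1 + Σλ_ih_i)
Numerator: 0.064×3.16 + 0.358×4.8 + 0.297×0.453 = 2.055
Denominator: 1 + 0.064×4.66 + 0.358×14.3 + 0.297×4.92 = 7.879
R = 2.055/7.879 = 0.2608 kJ/s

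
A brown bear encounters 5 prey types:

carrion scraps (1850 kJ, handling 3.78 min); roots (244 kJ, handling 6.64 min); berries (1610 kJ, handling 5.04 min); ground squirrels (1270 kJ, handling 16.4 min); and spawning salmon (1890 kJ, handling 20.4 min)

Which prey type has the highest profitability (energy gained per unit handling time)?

carrion scraps

In descending order of E/h:
carrion scraps: 1850/3.78 = 489 kJ/min
berries: 1610/5.04 = 319 kJ/min
spawning salmon: 1890/20.4 = 92.6 kJ/min
ground squirrels: 1270/16.4 = 77.4 kJ/min
roots: 244/6.64 = 36.7 kJ/min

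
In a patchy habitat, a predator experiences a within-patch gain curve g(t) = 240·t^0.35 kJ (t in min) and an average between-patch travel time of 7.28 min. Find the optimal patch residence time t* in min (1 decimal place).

3.9 min

Maximise g(t)/(T+t): set derivative to zero → g'(t)(T+t) = g(t).
g'(t) = 0.35·240·t^-0.65. Setting 0.35·240·t^-0.65 = 240·t^0.35/(7.28+t) gives 0.35(7.28+t) = t, so 0.65·t = 0.35×7.28.
t* = 0.35×7.28/0.65 = 3.92 min.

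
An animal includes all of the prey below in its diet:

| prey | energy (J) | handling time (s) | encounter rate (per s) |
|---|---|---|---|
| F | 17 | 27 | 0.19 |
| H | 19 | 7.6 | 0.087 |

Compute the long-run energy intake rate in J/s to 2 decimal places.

0.72 J/s

R = Σλ_iE_i / (1 + Σλ_ih_i)
Numerator: 0.19×17 + 0.087×19 = 4.883
Denominator: 1 + 0.19×27 + 0.087×7.6 = 6.791
R = 4.883/6.791 = 0.719 J/s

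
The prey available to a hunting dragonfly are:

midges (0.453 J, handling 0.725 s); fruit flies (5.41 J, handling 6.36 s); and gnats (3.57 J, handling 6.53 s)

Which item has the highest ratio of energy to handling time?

Profitability E/h (J/s): midges = 0.453/0.725 = 0.625, fruit flies = 5.41/6.36 = 0.851, gnats = 3.57/6.53 = 0.547.
Ranked: fruit flies > midges > gnats.

fruit flies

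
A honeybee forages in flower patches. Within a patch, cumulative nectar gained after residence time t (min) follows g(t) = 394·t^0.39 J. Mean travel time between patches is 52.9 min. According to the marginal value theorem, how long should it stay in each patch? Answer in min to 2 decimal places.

Optimal t* satisfies g'(t*) = g(t*)/(T + t*).
g'(t) = 0.39·394·t^-0.61. Setting 0.39·394·t^-0.61 = 394·t^0.39/(52.9+t) gives 0.39(52.9+t) = t, so 0.61·t = 0.39×52.9.
t* = 0.39×52.9/0.61 = 33.82 min.

33.82 min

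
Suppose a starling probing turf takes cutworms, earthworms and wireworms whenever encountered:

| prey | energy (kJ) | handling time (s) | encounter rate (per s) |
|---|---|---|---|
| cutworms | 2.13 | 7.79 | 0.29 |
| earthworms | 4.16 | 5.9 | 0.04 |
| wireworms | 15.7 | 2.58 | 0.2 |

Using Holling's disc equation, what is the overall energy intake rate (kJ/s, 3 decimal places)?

0.978 kJ/s

R = (0.29×2.13 + 0.04×4.16 + 0.2×15.7) / (1 + 0.29×7.79 + 0.04×5.9 + 0.2×2.58) = 3.924/4.011 = 0.9783 kJ/s.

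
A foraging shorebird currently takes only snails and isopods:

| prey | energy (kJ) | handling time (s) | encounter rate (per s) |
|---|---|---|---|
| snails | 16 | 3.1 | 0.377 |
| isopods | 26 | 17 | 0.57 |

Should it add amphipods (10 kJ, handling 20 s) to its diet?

No

Intake rate on the current diet: R = (0.377×16 + 0.57×26) / (1 + 0.377×3.1 + 0.57×17) = 20.85/11.86 = 1.758 kJ/s.
Profitability of amphipods: 10/20 = 0.5 kJ/s.
Since 0.5 < R, time spent handling amphipods is better spent searching.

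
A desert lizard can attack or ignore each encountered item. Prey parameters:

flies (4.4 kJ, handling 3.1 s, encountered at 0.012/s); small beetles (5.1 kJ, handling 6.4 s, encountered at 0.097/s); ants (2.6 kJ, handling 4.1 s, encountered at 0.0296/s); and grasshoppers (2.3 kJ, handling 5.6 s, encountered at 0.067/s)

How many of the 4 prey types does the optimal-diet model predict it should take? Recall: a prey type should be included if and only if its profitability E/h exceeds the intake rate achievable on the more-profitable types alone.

4

E/h in descending order: flies 1.42, small beetles 0.797, ants 0.634, grasshoppers 0.411 kJ/s. The optimal diet is the largest prefix of this list for which every included type satisfies E_i/h_i > R on the types above it.
Rate on top 1: 0.05091. small beetles: 0.797 > 0.05091 → include.
Rate on top 2: 0.3302. ants: 0.634 > 0.3302 → include.
Rate on top 3: 0.3509. grasshoppers: 0.411 > 0.3509 → include.
Optimal diet: flies, small beetles, ants, grasshoppers — 4 of 4 types.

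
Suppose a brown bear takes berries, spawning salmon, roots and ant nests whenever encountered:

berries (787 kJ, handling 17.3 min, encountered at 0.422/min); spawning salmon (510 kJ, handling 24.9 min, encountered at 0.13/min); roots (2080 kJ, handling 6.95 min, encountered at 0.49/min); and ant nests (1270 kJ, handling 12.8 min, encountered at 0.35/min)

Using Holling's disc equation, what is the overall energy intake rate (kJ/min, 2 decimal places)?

95.87 kJ/min

Energy encountered per unit search time: 0.422×787 + 0.13×510 + 0.49×2080 + 0.35×1270 = 1862 kJ/min.
Handling time per unit search time: 0.422×17.3 + 0.13×24.9 + 0.49×6.95 + 0.35×12.8 = 18.42.
Rate = 1862/(1 + 18.42) = 95.87 kJ/min.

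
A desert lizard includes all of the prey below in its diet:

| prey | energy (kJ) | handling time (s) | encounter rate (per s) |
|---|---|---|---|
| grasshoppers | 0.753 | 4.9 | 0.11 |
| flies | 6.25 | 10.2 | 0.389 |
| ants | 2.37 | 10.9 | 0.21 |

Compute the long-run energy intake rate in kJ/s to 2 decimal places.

Energy encountered per unit search time: 0.11×0.753 + 0.389×6.25 + 0.21×2.37 = 3.012 kJ/s.
Handling time per unit search time: 0.11×4.9 + 0.389×10.2 + 0.21×10.9 = 6.796.
Rate = 3.012/(1 + 6.796) = 0.3863 kJ/s.

0.39 kJ/s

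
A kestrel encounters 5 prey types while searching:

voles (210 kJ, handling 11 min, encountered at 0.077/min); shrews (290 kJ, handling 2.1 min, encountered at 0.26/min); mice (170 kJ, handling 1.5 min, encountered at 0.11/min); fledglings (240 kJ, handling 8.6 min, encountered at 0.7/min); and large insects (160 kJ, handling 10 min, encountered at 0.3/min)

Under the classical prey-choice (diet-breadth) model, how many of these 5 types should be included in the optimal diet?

Profitabilities (E/h, kJ/min): shrews 138, mice 113, fledglings 27.9, voles 19.1, large insects 16. Add prey in this order while the next type's profitability exceeds the intake rate on those already taken.
Rate on top 1: 48.77. mice: 113 > 48.77 → include.
Rate on top 2: 55. fledglings: 27.9 < 55 → exclude; stop.
Optimal diet: shrews, mice — 2 of 5 types.

2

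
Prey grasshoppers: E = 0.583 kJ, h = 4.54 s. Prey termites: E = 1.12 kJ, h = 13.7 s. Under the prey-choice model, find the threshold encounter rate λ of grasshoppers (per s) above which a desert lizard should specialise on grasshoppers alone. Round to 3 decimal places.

0.386 per s

At the threshold, the rate on grasshoppers alone equals the profitability of termites: λ·0.583/(1 + λ·4.54) = 1.12/13.7 = 0.08175.
Rearranging, λ(0.583 − 0.08175×4.54) = 0.08175, so λ = 0.08175/0.2118 = 0.3859 per s.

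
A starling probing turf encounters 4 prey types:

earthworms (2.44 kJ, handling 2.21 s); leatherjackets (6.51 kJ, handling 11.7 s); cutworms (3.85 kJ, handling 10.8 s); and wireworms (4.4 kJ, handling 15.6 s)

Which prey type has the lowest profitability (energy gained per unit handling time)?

wireworms

Profitability E/h (kJ/s): earthworms = 2.44/2.21 = 1.1, leatherjackets = 6.51/11.7 = 0.556, cutworms = 3.85/10.8 = 0.356, wireworms = 4.4/15.6 = 0.282.
Ranked: earthworms > leatherjackets > cutworms > wireworms.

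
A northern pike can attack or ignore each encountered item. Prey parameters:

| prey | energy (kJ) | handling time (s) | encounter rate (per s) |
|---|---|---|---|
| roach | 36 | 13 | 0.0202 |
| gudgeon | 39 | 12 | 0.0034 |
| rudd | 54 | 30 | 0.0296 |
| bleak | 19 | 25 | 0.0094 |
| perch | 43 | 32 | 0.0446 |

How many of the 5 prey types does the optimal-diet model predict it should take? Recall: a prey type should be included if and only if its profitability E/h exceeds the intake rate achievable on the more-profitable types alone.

Profitabilities (E/h, kJ/s): gudgeon 3.25, roach 2.77, rudd 1.8, perch 1.34, bleak 0.76. Add prey in this order while the next type's profitability exceeds the intake rate on those already taken.
Rate on top 1: 0.1274. roach: 2.77 > 0.1274 → include.
Rate on top 2: 0.6597. rudd: 1.8 > 0.6597 → include.
Rate on top 3: 1.122. perch: 1.34 > 1.122 → include.
Rate on top 4: 1.209. bleak: 0.76 < 1.209 → exclude; stop.
Optimal diet: gudgeon, roach, rudd, perch — 4 of 5 types.

4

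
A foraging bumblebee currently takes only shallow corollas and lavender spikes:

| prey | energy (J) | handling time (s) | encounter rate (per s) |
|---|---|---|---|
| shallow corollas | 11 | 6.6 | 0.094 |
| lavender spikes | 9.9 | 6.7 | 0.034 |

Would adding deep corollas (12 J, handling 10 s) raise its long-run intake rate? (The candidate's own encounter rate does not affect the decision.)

Yes

Intake rate on the current diet: R = (0.094×11 + 0.034×9.9) / (1 + 0.094×6.6 + 0.034×6.7) = 1.371/1.848 = 0.7416 J/s.
Profitability of deep corollas: 12/10 = 1.2 J/s.
Since 1.2 > R, including deep corollas increases the long-run rate.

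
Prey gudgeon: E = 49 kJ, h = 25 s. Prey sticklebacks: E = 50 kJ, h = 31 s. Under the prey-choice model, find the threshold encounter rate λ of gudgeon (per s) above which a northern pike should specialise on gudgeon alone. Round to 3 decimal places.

0.186 per s

At the threshold, the rate on gudgeon alone equals the profitability of sticklebacks: λ·49/(1 + λ·25) = 50/31 = 1.613.
Rearranging, λ(49 − 1.613×25) = 1.613, so λ = 1.613/8.677 = 0.1859 per s.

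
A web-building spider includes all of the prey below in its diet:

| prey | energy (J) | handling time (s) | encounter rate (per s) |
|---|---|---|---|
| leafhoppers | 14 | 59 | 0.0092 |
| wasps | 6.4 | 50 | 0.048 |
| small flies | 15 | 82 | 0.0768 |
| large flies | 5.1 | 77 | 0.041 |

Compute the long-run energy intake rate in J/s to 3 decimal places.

R = (0.0092×14 + 0.048×6.4 + 0.0768×15 + 0.041×5.1) / (1 + 0.0092×59 + 0.048×50 + 0.0768×82 + 0.041×77) = 1.797/13.4 = 0.1341 J/s.

0.134 J/s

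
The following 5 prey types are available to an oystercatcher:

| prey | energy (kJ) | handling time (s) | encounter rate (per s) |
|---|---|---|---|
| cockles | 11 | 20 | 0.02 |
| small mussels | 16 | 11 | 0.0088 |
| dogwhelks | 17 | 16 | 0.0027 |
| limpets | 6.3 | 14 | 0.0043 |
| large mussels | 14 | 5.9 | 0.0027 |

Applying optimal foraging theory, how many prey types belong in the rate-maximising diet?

5

E/h in descending order: large mussels 2.37, small mussels 1.45, dogwhelks 1.06, cockles 0.55, limpets 0.45 kJ/s. The optimal diet is the largest prefix of this list for which every included type satisfies E_i/h_i > R on the types above it.
Rate on top 1: 0.03721. small mussels: 1.45 > 0.03721 → include.
Rate on top 2: 0.1605. dogwhelks: 1.06 > 0.1605 → include.
Rate on top 3: 0.1942. cockles: 0.55 > 0.1942 → include.
Rate on top 4: 0.2857. limpets: 0.45 > 0.2857 → include.
Optimal diet: large mussels, small mussels, dogwhelks, cockles, limpets — 5 of 5 types.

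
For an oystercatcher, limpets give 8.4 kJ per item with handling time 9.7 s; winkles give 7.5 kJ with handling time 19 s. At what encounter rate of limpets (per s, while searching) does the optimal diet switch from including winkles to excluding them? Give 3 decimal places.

At the threshold, the rate on limpets alone equals the profitability of winkles: λ·8.4/(1 + λ·9.7) = 7.5/19 = 0.3947.
Rearranging, λ(8.4 − 0.3947×9.7) = 0.3947, so λ = 0.3947/4.571 = 0.08636 per s.

0.086 per s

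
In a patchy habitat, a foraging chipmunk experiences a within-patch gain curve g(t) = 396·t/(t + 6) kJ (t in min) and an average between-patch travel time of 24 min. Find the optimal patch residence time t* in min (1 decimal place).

12.0 min

Maximise g(t)/(T+t): set derivative to zero → g'(t)(T+t) = g(t).
g'(t) = 396·6/(t + 6)². Setting 396·6/(t+6)² = 396t/[(t+6)(24+t)] gives 6(24+t) = t(t+6), so t² = 6×24 = 144.
t* = √144 = 12 min.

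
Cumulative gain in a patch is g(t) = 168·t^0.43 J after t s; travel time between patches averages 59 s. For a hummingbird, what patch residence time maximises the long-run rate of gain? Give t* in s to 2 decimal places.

44.51 s

Maximise g(t)/(T+t): set derivative to zero → g'(t)(T+t) = g(t).
g'(t) = 0.43·168·t^-0.57. Setting 0.43·168·t^-0.57 = 168·t^0.43/(59+t) gives 0.43(59+t) = t, so 0.57·t = 0.43×59.
t* = 0.43×59/0.57 = 44.51 s.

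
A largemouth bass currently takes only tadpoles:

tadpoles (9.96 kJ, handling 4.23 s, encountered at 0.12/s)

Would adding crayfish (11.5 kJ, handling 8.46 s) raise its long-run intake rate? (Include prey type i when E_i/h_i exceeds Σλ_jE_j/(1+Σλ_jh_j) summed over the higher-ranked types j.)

Yes

Current rate: (0.12×9.96)/(1 + 0.12×4.23) = 0.7928 kJ/s.
crayfish: E/h = 11.5/8.46 = 1.359 kJ/s.
Since 1.359 > R, including crayfish increases the long-run rate.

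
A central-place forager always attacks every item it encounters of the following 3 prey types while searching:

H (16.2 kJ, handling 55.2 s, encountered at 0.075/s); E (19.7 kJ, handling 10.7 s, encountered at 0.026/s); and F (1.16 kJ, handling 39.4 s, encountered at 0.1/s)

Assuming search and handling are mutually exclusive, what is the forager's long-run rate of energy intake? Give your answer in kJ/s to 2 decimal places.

0.20 kJ/s

R = (0.075×16.2 + 0.026×19.7 + 0.1×1.16) / (1 + 0.075×55.2 + 0.026×10.7 + 0.1×39.4) = 1.843/9.358 = 0.197 kJ/s.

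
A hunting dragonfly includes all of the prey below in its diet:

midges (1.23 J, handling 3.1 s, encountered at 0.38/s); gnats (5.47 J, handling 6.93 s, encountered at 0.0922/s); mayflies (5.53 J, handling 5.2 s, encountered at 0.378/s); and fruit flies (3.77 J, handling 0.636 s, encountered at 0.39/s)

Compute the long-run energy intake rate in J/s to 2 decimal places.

0.90 J/s

R = Σλ_iE_i / (1 + Σλ_ih_i)
Numerator: 0.38×1.23 + 0.0922×5.47 + 0.378×5.53 + 0.39×3.77 = 4.532
Denominator: 1 + 0.38×3.1 + 0.0922×6.93 + 0.378×5.2 + 0.39×0.636 = 5.031
R = 4.532/5.031 = 0.901 J/s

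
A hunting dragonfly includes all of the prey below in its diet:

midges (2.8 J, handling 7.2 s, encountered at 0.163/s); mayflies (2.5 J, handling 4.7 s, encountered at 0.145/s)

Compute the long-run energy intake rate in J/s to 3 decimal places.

0.287 J/s

R = Σλ_iE_i / (1 + Σλ_ih_i)
Numerator: 0.163×2.8 + 0.145×2.5 = 0.8189
Denominator: 1 + 0.163×7.2 + 0.145×4.7 = 2.855
R = 0.8189/2.855 = 0.2868 J/s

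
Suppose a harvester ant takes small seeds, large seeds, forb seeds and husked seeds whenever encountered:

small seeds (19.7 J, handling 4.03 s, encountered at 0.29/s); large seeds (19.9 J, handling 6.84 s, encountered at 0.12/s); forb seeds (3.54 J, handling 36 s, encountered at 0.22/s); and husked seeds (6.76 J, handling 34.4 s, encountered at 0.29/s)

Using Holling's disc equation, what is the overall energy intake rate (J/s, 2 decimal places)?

R = Σλ_iE_i / (1 + Σλ_ih_i)
Numerator: 0.29×19.7 + 0.12×19.9 + 0.22×3.54 + 0.29×6.76 = 10.84
Denominator: 1 + 0.29×4.03 + 0.12×6.84 + 0.22×36 + 0.29×34.4 = 20.89
R = 10.84/20.89 = 0.519 J/s

0.52 J/s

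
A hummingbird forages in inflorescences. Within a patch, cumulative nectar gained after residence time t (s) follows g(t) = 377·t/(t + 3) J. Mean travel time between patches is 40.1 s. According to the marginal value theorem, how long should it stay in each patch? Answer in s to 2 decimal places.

10.97 s

Maximise g(t)/(T+t): set derivative to zero → g'(t)(T+t) = g(t).
g'(t) = 377·3/(t + 3)². Setting 377·3/(t+3)² = 377t/[(t+3)(40.1+t)] gives 3(40.1+t) = t(t+3), so t² = 3×40.1 = 120.3.
t* = √120.3 = 10.97 s.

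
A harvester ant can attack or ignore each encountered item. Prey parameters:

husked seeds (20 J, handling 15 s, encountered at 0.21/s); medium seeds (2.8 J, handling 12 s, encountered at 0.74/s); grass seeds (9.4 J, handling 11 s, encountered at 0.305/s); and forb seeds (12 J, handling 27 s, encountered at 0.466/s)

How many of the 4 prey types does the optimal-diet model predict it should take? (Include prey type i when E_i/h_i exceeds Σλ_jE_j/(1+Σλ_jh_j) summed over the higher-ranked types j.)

E/h in descending order: husked seeds 1.33, grass seeds 0.855, forb seeds 0.444, medium seeds 0.233 J/s. The optimal diet is the largest prefix of this list for which every included type satisfies E_i/h_i > R on the types above it.
Rate on top 1: 1.012. grass seeds: 0.855 < 1.012 → exclude; stop.
Optimal diet: husked seeds — 1 of 4 types.

1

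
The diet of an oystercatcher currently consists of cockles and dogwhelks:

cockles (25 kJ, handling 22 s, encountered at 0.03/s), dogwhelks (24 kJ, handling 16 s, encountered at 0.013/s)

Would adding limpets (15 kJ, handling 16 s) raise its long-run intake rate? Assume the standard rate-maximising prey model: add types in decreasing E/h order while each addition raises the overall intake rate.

Yes

On cockles and dogwhelks alone, R = ΣλE/(1+Σλh) = 1.062/1.868 = 0.5685 kJ/s.
limpets: E/h = 15/16 = 0.9375 kJ/s.
Since 0.9375 > R, including limpets increases the long-run rate.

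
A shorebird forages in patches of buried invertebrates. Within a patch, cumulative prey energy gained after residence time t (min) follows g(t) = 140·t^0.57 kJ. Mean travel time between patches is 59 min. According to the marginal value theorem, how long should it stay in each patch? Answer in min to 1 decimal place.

78.2 min

By the marginal value theorem, leave when the instantaneous gain rate g'(t) equals the habitat-wide average g(t)/(T + t).
g'(t) = 0.57·140·t^-0.43. Setting 0.57·140·t^-0.43 = 140·t^0.57/(59+t) gives 0.57(59+t) = t, so 0.43·t = 0.57×59.
t* = 0.57×59/0.43 = 78.21 min.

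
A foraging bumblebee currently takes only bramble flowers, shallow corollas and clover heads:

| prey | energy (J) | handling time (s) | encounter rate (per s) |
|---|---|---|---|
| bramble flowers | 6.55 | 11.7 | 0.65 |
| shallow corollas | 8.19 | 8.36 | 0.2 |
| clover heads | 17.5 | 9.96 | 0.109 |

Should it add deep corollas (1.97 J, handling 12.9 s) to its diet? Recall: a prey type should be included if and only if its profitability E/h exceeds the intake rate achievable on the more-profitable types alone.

No

Intake rate on the current diet: R = (0.65×6.55 + 0.2×8.19 + 0.109×17.5) / (1 + 0.65×11.7 + 0.2×8.36 + 0.109×9.96) = 7.803/11.36 = 0.6867 J/s.
deep corollas: E/h = 1.97/12.9 = 0.1527 J/s.
0.1527 < 0.6867, so adding deep corollas would lower the average — exclude it.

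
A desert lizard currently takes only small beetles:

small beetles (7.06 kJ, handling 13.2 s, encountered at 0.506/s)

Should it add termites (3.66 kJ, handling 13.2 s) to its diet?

No

On small beetles alone, R = ΣλE/(1+Σλh) = 3.572/7.679 = 0.4652 kJ/s.
termites: E/h = 3.66/13.2 = 0.2773 kJ/s.
0.2773 < 0.4652, so adding termites would lower the average — exclude it.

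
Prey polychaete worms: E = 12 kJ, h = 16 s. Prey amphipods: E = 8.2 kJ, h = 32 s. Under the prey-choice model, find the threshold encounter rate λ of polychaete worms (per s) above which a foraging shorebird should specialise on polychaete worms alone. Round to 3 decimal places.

0.032 per s

Drop amphipods once their profitability E₂/h₂ falls below the rate achievable on polychaete worms alone: E₂/h₂ = λE₁/(1 + λh₁).
Solve for λ: λE₁h₂ = E₂(1 + λh₁) → λ(E₁h₂ − E₂h₁) = E₂ → λ = E₂/(E₁h₂ − E₂h₁).
λ = 8.2/(12×32 − 8.2×16) = 8.2/252.8 = 0.03244 per s.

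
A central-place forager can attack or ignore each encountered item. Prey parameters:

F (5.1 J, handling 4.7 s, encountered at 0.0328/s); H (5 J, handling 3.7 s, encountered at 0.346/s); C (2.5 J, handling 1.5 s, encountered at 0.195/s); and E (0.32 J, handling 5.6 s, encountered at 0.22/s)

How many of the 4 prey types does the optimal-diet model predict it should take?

Rank by E/h (J/s): C 1.67, H 1.35, F 1.09, E 0.0571. Include each in turn until the next type's E/h falls below the running intake rate.
Rate on top 1: 0.3772. H: 1.35 > 0.3772 → include.
Rate on top 2: 0.8619. F: 1.09 > 0.8619 → include.
Rate on top 3: 0.8746. E: 0.0571 < 0.8746 → exclude; stop.
Optimal diet: C, H, F — 3 of 4 types.

3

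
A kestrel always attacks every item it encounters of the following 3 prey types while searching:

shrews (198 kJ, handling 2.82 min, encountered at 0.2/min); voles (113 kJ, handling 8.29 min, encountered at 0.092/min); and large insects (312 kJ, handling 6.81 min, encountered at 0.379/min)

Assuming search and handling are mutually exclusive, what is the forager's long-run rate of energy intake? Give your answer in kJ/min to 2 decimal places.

34.28 kJ/min

R = Σλ_iE_i / (1 + Σλ_ih_i)
Numerator: 0.2×198 + 0.092×113 + 0.379×312 = 168.2
Denominator: 1 + 0.2×2.82 + 0.092×8.29 + 0.379×6.81 = 4.908
R = 168.2/4.908 = 34.28 kJ/min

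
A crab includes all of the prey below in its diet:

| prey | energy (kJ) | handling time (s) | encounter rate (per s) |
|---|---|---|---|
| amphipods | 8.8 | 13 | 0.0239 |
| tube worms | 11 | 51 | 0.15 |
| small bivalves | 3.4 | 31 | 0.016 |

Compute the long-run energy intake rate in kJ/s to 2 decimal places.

R = Σλ_iE_i / (1 + Σλ_ih_i)
Numerator: 0.0239×8.8 + 0.15×11 + 0.016×3.4 = 1.915
Denominator: 1 + 0.0239×13 + 0.15×51 + 0.016×31 = 9.457
R = 1.915/9.457 = 0.2025 kJ/s

0.20 kJ/s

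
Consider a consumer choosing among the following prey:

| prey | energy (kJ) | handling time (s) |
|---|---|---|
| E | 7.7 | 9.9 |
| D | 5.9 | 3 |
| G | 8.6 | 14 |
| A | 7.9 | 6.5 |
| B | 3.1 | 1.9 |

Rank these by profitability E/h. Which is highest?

Profitability E/h (kJ/s): E = 7.7/9.9 = 0.778, D = 5.9/3 = 1.97, G = 8.6/14 = 0.614, A = 7.9/6.5 = 1.22, B = 3.1/1.9 = 1.63.
Ranked: D > B > A > E > G.

D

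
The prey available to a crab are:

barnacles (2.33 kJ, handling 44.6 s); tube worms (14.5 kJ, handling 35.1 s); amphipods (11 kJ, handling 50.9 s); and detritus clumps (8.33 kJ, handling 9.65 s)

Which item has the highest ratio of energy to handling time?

In descending order of E/h:
detritus clumps: 8.33/9.65 = 0.863 kJ/s
tube worms: 14.5/35.1 = 0.413 kJ/s
amphipods: 11/50.9 = 0.216 kJ/s
barnacles: 2.33/44.6 = 0.0522 kJ/s

detritus clumps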